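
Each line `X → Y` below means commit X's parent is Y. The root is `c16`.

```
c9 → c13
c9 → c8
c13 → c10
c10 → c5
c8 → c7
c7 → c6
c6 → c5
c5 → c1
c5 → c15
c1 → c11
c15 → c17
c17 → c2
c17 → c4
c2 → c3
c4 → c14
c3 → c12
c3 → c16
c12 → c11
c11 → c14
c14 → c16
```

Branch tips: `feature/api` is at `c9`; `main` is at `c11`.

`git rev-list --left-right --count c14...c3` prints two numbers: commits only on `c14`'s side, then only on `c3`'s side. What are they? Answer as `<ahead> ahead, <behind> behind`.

0 ahead, 3 behind

Reachable from c14: {c14, c16}.
Reachable from c3: {c11, c12, c14, c16, c3}.
Only in c14's history (ahead): {} — 0.
Only in c3's history (behind): {c11, c12, c3} — 3.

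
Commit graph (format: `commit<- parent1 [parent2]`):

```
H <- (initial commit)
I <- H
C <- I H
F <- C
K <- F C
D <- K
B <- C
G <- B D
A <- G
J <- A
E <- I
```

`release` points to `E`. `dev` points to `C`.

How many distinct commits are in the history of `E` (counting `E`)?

Walking parent pointers from E: reachable set = {E, H, I}.
That is 3 commits.

3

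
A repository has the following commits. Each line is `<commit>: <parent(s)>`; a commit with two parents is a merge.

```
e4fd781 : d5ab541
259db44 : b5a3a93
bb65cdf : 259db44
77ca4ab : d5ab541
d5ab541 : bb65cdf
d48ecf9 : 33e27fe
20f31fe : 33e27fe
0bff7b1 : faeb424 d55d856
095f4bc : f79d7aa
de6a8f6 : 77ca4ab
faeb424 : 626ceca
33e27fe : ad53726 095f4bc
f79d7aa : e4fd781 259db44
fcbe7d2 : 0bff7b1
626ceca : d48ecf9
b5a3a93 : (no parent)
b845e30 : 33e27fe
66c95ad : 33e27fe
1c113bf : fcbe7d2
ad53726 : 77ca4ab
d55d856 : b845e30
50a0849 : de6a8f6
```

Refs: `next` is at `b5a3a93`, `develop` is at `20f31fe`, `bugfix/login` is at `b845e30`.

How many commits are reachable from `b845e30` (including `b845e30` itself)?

11

Walking parent pointers from b845e30: reachable set = {095f4bc, 259db44, 33e27fe, 77ca4ab, ad53726, b5a3a93, b845e30, bb65cdf, d5ab541, e4fd781, f79d7aa}.
That is 11 commits.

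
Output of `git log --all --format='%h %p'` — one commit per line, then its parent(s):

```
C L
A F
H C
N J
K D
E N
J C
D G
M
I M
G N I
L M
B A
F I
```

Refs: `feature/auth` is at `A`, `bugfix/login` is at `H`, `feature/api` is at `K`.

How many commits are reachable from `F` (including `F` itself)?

3

Walking parent pointers from F: reachable set = {F, I, M}.
That is 3 commits.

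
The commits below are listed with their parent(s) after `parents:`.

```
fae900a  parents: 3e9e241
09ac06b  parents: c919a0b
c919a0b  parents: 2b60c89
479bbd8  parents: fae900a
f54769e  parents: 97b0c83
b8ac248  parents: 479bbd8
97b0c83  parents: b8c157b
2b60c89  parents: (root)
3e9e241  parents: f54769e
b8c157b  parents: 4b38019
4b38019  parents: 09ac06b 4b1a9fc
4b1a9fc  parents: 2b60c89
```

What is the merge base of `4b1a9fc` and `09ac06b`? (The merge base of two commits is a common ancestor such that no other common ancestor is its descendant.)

2b60c89

Ancestors of 4b1a9fc: {2b60c89, 4b1a9fc}.
Ancestors of 09ac06b: {09ac06b, 2b60c89, c919a0b}.
Common ancestors: {2b60c89}.
The only common ancestor is 2b60c89, so it is the merge base.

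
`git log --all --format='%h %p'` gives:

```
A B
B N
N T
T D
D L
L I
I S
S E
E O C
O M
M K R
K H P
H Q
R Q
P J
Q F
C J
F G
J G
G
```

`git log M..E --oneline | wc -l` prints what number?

3

Reachable from E: {C, E, F, G, H, J, K, M, O, P, Q, R}.
Reachable from M: {F, G, H, J, K, M, P, Q, R}.
In E's history but not M's: {C, E, O} — 3 commits.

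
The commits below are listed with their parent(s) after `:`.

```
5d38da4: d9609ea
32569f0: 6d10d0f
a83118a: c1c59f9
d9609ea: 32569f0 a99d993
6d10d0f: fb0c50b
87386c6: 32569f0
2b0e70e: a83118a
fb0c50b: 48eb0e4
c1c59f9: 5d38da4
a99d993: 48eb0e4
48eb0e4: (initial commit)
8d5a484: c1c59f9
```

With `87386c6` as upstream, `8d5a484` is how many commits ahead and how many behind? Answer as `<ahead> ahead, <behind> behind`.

Reachable from 8d5a484: {32569f0, 48eb0e4, 5d38da4, 6d10d0f, 8d5a484, a99d993, c1c59f9, d9609ea, fb0c50b}.
Reachable from 87386c6: {32569f0, 48eb0e4, 6d10d0f, 87386c6, fb0c50b}.
Only in 8d5a484's history (ahead): {5d38da4, 8d5a484, a99d993, c1c59f9, d9609ea} — 5.
Only in 87386c6's history (behind): {87386c6} — 1.

5 ahead, 1 behind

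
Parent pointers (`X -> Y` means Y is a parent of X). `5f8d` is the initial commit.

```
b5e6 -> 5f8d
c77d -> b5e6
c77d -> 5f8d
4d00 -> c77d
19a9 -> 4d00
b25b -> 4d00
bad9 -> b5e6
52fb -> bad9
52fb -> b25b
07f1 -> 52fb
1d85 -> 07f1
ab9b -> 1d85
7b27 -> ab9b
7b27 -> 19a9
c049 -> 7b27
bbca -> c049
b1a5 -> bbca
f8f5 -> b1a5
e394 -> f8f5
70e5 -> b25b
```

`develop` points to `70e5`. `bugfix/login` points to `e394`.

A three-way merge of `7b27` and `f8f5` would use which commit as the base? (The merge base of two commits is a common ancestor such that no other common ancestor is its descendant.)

7b27

Ancestors of 7b27: {07f1, 19a9, 1d85, 4d00, 52fb, 5f8d, 7b27, ab9b, b25b, b5e6, bad9, c77d}.
Ancestors of f8f5: {07f1, 19a9, 1d85, 4d00, 52fb, 5f8d, 7b27, ab9b, b1a5, b25b, b5e6, bad9, bbca, c049, c77d, f8f5}.
Common ancestors: {07f1, 19a9, 1d85, 4d00, 52fb, 5f8d, 7b27, ab9b, b25b, b5e6, bad9, c77d}.
Among these, 7b27 is not an ancestor of any other common ancestor — it is the merge base.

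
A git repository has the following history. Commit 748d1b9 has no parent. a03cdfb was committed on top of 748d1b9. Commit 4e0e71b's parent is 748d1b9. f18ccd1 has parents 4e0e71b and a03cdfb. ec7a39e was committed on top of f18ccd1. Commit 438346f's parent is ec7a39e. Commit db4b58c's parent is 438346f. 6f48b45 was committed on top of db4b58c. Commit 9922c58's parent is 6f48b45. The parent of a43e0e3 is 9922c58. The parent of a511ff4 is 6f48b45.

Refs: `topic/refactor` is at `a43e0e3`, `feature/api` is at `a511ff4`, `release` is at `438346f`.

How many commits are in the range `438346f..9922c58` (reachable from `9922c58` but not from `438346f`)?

Reachable from 9922c58: {438346f, 4e0e71b, 6f48b45, 748d1b9, 9922c58, a03cdfb, db4b58c, ec7a39e, f18ccd1}.
Reachable from 438346f: {438346f, 4e0e71b, 748d1b9, a03cdfb, ec7a39e, f18ccd1}.
In 9922c58's history but not 438346f's: {6f48b45, 9922c58, db4b58c} — 3 commits.

3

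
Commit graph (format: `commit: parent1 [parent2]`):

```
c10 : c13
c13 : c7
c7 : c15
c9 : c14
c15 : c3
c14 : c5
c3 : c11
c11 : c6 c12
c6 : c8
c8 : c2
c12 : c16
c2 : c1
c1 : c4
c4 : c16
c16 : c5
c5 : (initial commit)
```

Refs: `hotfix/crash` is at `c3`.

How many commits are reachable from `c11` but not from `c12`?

Reachable from c11: {c1, c11, c12, c16, c2, c4, c5, c6, c8}.
Reachable from c12: {c12, c16, c5}.
In c11's history but not c12's: {c1, c11, c2, c4, c6, c8} — 6 commits.

6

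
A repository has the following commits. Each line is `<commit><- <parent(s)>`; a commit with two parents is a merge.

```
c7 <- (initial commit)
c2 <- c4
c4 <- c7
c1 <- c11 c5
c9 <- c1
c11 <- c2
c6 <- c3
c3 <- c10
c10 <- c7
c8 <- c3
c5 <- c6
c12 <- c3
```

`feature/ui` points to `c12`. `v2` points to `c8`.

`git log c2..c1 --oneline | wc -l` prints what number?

Reachable from c1: {c1, c10, c11, c2, c3, c4, c5, c6, c7}.
Reachable from c2: {c2, c4, c7}.
In c1's history but not c2's: {c1, c10, c11, c3, c5, c6} — 6 commits.

6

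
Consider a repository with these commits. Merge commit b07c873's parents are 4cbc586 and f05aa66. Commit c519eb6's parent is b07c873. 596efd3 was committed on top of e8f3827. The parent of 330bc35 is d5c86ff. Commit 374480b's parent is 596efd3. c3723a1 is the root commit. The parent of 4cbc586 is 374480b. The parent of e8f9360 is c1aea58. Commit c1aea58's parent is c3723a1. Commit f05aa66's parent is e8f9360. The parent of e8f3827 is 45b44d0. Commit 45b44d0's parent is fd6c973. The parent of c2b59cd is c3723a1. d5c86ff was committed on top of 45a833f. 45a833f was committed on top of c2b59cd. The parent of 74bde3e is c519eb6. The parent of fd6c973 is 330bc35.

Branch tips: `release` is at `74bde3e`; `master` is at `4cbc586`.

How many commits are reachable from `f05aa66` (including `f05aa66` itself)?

Walking parent pointers from f05aa66: reachable set = {c1aea58, c3723a1, e8f9360, f05aa66}.
That is 4 commits.

4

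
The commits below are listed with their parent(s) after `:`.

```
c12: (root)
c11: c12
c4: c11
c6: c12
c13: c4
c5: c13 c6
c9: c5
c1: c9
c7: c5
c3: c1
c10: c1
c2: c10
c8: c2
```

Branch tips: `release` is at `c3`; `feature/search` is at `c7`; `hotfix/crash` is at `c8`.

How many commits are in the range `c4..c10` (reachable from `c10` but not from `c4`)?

6

Reachable from c10: {c1, c10, c11, c12, c13, c4, c5, c6, c9}.
Reachable from c4: {c11, c12, c4}.
In c10's history but not c4's: {c1, c10, c13, c5, c6, c9} — 6 commits.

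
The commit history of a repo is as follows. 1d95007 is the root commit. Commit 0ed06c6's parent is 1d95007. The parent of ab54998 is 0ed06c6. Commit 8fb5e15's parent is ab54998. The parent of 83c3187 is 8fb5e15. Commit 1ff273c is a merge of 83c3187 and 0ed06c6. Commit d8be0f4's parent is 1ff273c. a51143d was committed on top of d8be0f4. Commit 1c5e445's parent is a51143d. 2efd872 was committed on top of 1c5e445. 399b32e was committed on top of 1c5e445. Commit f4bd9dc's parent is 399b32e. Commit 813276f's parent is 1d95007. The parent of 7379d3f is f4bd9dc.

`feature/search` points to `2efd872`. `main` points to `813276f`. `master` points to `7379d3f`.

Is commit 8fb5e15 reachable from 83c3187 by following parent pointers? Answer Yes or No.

Yes

Ancestors of 83c3187 (commits reachable by following parents): {0ed06c6, 1d95007, 83c3187, 8fb5e15, ab54998}.
8fb5e15 is in that set, so it is an ancestor of 83c3187.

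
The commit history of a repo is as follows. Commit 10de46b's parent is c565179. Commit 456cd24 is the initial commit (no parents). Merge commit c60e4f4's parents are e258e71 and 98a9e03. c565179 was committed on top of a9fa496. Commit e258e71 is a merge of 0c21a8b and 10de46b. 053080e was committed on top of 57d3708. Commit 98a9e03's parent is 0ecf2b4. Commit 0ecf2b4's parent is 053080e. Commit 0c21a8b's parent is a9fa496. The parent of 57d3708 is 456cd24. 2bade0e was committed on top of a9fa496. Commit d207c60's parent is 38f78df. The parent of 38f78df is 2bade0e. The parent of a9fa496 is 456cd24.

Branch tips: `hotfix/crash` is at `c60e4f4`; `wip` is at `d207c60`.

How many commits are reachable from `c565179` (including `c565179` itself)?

Walking parent pointers from c565179: reachable set = {456cd24, a9fa496, c565179}.
That is 3 commits.

3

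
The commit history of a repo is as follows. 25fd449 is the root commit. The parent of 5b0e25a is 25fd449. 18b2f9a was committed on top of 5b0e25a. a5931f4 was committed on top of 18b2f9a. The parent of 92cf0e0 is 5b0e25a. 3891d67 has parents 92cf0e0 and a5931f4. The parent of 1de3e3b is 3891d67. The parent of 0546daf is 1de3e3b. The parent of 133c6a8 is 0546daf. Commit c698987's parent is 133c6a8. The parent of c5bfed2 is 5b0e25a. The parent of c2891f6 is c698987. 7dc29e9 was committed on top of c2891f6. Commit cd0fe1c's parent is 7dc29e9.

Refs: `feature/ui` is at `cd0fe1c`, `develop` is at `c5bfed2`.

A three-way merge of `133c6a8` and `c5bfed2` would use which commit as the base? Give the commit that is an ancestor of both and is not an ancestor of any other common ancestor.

Ancestors of 133c6a8: {0546daf, 133c6a8, 18b2f9a, 1de3e3b, 25fd449, 3891d67, 5b0e25a, 92cf0e0, a5931f4}.
Ancestors of c5bfed2: {25fd449, 5b0e25a, c5bfed2}.
Common ancestors: {25fd449, 5b0e25a}.
Among these, 5b0e25a is not an ancestor of any other common ancestor — it is the merge base.

5b0e25a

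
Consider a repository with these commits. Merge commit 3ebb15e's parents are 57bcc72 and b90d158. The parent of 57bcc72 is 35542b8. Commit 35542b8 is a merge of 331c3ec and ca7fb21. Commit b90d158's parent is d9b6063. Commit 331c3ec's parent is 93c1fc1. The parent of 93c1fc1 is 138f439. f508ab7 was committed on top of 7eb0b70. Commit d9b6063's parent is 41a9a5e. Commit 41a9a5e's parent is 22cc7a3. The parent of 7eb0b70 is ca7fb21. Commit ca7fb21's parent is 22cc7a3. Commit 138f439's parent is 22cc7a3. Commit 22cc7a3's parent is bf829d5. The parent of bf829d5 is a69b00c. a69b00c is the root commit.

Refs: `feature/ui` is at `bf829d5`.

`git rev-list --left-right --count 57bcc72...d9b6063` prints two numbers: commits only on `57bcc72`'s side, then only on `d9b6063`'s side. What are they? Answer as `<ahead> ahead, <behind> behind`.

Reachable from 57bcc72: {138f439, 22cc7a3, 331c3ec, 35542b8, 57bcc72, 93c1fc1, a69b00c, bf829d5, ca7fb21}.
Reachable from d9b6063: {22cc7a3, 41a9a5e, a69b00c, bf829d5, d9b6063}.
Only in 57bcc72's history (ahead): {138f439, 331c3ec, 35542b8, 57bcc72, 93c1fc1, ca7fb21} — 6.
Only in d9b6063's history (behind): {41a9a5e, d9b6063} — 2.

6 ahead, 2 behind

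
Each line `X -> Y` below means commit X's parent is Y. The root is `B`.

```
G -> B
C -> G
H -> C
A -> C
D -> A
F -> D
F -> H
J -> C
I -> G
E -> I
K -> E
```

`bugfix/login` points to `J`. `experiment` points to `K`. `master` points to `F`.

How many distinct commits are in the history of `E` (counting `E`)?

4

Walking parent pointers from E: reachable set = {B, E, G, I}.
That is 4 commits.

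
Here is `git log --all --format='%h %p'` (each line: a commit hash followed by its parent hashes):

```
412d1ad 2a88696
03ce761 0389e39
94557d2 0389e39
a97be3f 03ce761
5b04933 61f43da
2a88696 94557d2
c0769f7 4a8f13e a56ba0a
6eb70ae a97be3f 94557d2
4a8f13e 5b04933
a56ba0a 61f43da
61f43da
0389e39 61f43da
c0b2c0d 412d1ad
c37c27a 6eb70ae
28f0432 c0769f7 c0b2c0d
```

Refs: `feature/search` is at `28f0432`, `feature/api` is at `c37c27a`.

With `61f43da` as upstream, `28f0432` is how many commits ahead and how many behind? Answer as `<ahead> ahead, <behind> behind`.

Reachable from 28f0432: {0389e39, 28f0432, 2a88696, 412d1ad, 4a8f13e, 5b04933, 61f43da, 94557d2, a56ba0a, c0769f7, c0b2c0d}.
Reachable from 61f43da: {61f43da}.
Only in 28f0432's history (ahead): {0389e39, 28f0432, 2a88696, 412d1ad, 4a8f13e, 5b04933, 94557d2, a56ba0a, c0769f7, c0b2c0d} — 10.
Only in 61f43da's history (behind): {} — 0.

10 ahead, 0 behind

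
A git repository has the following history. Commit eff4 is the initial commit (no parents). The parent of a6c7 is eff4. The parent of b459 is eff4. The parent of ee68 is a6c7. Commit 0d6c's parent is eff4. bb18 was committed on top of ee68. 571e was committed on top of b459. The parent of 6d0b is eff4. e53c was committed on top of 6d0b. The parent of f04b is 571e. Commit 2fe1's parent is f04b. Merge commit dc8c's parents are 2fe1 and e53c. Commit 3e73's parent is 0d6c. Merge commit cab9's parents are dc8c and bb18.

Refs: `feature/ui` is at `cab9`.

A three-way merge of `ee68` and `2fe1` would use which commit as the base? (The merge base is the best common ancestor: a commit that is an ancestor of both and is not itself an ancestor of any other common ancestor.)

Ancestors of ee68: {a6c7, ee68, eff4}.
Ancestors of 2fe1: {2fe1, 571e, b459, eff4, f04b}.
Common ancestors: {eff4}.
The only common ancestor is eff4, so it is the merge base.

eff4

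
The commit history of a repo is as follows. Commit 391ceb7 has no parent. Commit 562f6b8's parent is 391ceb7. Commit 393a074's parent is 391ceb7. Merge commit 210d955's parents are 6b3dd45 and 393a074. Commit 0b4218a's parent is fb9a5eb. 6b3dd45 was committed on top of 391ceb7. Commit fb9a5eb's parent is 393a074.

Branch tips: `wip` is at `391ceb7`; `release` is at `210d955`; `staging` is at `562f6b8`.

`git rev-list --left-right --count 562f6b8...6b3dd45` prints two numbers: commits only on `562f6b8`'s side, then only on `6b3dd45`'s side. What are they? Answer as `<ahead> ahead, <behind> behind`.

1 ahead, 1 behind

Reachable from 562f6b8: {391ceb7, 562f6b8}.
Reachable from 6b3dd45: {391ceb7, 6b3dd45}.
Only in 562f6b8's history (ahead): {562f6b8} — 1.
Only in 6b3dd45's history (behind): {6b3dd45} — 1.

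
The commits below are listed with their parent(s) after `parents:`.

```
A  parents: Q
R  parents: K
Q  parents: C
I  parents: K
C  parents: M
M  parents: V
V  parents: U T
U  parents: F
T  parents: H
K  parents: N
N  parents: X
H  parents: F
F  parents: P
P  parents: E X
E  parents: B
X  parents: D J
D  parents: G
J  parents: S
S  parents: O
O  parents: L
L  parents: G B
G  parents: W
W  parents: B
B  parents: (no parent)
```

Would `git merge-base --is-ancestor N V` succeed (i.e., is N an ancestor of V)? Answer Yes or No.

No

Ancestors of V: {B, D, E, F, G, H, J, L, O, P, S, T, U, V, W, X}.
N is not in that set, so it is not an ancestor of V.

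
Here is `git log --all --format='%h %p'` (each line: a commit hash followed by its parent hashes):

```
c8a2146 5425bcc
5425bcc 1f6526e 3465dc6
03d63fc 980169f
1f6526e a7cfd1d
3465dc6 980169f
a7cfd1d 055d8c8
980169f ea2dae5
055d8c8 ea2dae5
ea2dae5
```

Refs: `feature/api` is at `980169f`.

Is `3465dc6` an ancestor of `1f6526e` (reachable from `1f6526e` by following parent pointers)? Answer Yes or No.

No

Ancestors of 1f6526e: {055d8c8, 1f6526e, a7cfd1d, ea2dae5}.
3465dc6 is not in that set, so it is not an ancestor of 1f6526e.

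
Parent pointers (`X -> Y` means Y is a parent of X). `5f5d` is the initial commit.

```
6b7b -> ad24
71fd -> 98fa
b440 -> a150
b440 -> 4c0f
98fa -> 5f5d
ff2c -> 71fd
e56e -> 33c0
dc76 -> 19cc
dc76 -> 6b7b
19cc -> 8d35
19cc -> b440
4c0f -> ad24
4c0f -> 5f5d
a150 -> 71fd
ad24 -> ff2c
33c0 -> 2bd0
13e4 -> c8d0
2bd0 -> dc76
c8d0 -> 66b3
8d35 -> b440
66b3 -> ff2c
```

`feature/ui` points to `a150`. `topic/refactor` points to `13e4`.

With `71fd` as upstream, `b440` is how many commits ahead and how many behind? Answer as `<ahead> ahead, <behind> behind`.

5 ahead, 0 behind

Reachable from b440: {4c0f, 5f5d, 71fd, 98fa, a150, ad24, b440, ff2c}.
Reachable from 71fd: {5f5d, 71fd, 98fa}.
Only in b440's history (ahead): {4c0f, a150, ad24, b440, ff2c} — 5.
Only in 71fd's history (behind): {} — 0.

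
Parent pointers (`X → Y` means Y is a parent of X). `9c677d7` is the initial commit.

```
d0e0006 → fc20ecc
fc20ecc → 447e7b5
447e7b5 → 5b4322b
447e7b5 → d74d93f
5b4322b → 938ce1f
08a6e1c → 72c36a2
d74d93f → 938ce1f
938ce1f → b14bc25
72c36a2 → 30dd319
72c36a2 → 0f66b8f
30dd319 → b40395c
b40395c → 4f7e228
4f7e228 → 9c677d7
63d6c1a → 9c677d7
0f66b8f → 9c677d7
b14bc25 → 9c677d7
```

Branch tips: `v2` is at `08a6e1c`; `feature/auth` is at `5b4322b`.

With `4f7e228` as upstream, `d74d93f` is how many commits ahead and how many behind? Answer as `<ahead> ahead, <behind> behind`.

Reachable from d74d93f: {938ce1f, 9c677d7, b14bc25, d74d93f}.
Reachable from 4f7e228: {4f7e228, 9c677d7}.
Only in d74d93f's history (ahead): {938ce1f, b14bc25, d74d93f} — 3.
Only in 4f7e228's history (behind): {4f7e228} — 1.

3 ahead, 1 behind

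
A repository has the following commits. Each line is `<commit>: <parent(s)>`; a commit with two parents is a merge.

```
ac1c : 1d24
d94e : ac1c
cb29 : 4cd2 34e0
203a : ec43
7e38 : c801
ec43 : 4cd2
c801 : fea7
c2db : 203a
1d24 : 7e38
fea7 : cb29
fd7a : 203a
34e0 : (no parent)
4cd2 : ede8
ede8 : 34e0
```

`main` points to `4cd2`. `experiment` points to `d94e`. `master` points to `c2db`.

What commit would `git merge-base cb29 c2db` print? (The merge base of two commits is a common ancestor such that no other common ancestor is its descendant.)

Ancestors of cb29: {34e0, 4cd2, cb29, ede8}.
Ancestors of c2db: {203a, 34e0, 4cd2, c2db, ec43, ede8}.
Common ancestors: {34e0, 4cd2, ede8}.
Among these, 4cd2 is not an ancestor of any other common ancestor — it is the merge base.

4cd2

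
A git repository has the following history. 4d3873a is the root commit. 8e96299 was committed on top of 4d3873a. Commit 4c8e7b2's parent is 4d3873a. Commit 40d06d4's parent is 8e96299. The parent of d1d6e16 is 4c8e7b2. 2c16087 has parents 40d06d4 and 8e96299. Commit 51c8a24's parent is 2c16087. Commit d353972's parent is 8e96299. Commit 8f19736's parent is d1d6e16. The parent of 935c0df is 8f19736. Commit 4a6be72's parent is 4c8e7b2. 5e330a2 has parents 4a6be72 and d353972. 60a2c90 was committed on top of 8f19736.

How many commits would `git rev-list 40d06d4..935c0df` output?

Reachable from 935c0df: {4c8e7b2, 4d3873a, 8f19736, 935c0df, d1d6e16}.
Reachable from 40d06d4: {40d06d4, 4d3873a, 8e96299}.
In 935c0df's history but not 40d06d4's: {4c8e7b2, 8f19736, 935c0df, d1d6e16} — 4 commits.

4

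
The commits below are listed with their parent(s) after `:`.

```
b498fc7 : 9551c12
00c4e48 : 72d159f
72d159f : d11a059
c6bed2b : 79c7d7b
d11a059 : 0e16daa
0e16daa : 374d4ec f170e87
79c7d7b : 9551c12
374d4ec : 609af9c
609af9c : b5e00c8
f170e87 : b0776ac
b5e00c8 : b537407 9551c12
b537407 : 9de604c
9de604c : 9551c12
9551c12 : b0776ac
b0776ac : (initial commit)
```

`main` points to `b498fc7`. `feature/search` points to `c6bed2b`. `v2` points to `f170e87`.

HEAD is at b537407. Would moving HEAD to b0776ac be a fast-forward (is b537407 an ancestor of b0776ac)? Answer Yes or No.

No

A fast-forward from b537407 to b0776ac is possible iff b537407 is an ancestor of b0776ac.
Ancestors of b0776ac: {b0776ac}.
b537407 is not among them, so fast-forward is not possible.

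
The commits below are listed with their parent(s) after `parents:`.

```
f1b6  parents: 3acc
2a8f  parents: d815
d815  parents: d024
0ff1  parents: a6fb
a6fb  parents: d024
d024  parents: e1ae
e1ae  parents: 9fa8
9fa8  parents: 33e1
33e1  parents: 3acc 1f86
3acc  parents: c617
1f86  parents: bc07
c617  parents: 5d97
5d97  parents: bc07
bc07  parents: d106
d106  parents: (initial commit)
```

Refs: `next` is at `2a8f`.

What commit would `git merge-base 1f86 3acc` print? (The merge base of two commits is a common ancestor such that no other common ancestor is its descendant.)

Ancestors of 1f86: {1f86, bc07, d106}.
Ancestors of 3acc: {3acc, 5d97, bc07, c617, d106}.
Common ancestors: {bc07, d106}.
Among these, bc07 is not an ancestor of any other common ancestor — it is the merge base.

bc07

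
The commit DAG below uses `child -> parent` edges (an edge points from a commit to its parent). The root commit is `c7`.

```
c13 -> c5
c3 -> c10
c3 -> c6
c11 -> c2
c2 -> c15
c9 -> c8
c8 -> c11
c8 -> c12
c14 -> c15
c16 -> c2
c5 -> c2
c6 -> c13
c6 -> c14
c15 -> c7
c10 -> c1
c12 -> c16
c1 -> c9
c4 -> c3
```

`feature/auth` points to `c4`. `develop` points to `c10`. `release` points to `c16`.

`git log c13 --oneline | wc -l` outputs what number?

5

Walking parent pointers from c13: reachable set = {c13, c15, c2, c5, c7}.
That is 5 commits.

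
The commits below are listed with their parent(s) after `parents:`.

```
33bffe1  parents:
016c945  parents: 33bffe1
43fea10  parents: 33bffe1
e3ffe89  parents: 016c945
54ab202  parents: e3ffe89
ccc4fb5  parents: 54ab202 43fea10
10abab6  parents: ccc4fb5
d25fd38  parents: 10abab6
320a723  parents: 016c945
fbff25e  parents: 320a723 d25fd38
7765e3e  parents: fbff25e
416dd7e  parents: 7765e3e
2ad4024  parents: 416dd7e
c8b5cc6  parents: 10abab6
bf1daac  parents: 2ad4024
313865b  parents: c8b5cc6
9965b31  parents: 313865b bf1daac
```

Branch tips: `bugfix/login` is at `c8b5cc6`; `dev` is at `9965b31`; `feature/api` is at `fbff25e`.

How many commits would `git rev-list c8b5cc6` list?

Walking parent pointers from c8b5cc6: reachable set = {016c945, 10abab6, 33bffe1, 43fea10, 54ab202, c8b5cc6, ccc4fb5, e3ffe89}.
That is 8 commits.

8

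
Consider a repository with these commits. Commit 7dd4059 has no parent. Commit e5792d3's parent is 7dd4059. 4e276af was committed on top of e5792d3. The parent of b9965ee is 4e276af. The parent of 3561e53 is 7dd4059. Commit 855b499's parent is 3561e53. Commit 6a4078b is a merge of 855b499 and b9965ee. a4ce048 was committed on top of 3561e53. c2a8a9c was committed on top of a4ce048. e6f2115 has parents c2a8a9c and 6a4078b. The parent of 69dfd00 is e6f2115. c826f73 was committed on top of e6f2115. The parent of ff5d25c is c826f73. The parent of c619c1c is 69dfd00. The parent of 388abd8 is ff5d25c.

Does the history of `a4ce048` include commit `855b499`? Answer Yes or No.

Ancestors of a4ce048: {3561e53, 7dd4059, a4ce048}.
855b499 is not in that set, so it is not an ancestor of a4ce048.

No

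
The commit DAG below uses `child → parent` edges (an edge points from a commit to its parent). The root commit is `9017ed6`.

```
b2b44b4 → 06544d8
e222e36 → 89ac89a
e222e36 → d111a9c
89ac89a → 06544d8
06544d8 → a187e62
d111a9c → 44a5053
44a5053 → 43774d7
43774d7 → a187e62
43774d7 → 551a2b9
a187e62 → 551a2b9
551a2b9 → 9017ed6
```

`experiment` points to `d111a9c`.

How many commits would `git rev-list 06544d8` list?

Walking parent pointers from 06544d8: reachable set = {06544d8, 551a2b9, 9017ed6, a187e62}.
That is 4 commits.

4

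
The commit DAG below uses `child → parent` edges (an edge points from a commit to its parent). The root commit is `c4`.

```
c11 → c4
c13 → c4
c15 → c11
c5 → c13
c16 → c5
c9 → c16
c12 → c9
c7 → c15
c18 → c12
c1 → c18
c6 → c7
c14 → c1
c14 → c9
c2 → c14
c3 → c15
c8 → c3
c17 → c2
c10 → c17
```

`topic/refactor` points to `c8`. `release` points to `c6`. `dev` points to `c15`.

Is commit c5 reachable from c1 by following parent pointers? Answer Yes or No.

Yes

Ancestors of c1 (commits reachable by following parents): {c1, c12, c13, c16, c18, c4, c5, c9}.
c5 is in that set, so it is an ancestor of c1.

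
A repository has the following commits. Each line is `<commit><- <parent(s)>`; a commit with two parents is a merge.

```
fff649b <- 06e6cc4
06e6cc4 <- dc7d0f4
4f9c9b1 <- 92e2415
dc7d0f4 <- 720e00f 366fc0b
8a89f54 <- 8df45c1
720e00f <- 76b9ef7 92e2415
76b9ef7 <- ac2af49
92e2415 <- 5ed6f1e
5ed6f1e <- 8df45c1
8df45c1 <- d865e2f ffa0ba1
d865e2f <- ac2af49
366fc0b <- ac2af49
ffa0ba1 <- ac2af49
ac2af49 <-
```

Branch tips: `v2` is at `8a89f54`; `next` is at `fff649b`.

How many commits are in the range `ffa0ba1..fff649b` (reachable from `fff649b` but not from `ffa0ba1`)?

Reachable from fff649b: {06e6cc4, 366fc0b, 5ed6f1e, 720e00f, 76b9ef7, 8df45c1, 92e2415, ac2af49, d865e2f, dc7d0f4, ffa0ba1, fff649b}.
Reachable from ffa0ba1: {ac2af49, ffa0ba1}.
In fff649b's history but not ffa0ba1's: {06e6cc4, 366fc0b, 5ed6f1e, 720e00f, 76b9ef7, 8df45c1, 92e2415, d865e2f, dc7d0f4, fff649b} — 10 commits.

10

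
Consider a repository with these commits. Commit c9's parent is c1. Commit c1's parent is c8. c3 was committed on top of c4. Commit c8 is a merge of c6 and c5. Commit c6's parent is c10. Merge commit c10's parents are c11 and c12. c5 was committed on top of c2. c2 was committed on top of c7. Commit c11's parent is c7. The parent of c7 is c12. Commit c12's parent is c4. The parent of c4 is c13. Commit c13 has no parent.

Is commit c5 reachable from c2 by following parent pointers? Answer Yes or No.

No

Ancestors of c2: {c12, c13, c2, c4, c7}.
c5 is not in that set, so it is not an ancestor of c2.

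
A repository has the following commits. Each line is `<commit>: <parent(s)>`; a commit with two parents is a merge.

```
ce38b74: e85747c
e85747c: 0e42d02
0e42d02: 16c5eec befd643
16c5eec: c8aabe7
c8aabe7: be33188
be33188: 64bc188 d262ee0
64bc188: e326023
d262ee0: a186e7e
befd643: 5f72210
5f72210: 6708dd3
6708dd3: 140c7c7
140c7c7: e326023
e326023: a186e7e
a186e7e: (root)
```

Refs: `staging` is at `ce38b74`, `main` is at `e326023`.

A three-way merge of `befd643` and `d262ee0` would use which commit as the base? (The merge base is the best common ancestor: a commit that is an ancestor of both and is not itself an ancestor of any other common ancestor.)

Ancestors of befd643: {140c7c7, 5f72210, 6708dd3, a186e7e, befd643, e326023}.
Ancestors of d262ee0: {a186e7e, d262ee0}.
Common ancestors: {a186e7e}.
The only common ancestor is a186e7e, so it is the merge base.

a186e7e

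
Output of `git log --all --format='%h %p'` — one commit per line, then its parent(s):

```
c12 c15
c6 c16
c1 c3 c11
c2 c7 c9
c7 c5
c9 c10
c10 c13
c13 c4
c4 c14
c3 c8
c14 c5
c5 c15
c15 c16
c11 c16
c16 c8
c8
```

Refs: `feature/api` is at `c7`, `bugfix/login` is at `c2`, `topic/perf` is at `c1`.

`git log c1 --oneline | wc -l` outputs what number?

Walking parent pointers from c1: reachable set = {c1, c11, c16, c3, c8}.
That is 5 commits.

5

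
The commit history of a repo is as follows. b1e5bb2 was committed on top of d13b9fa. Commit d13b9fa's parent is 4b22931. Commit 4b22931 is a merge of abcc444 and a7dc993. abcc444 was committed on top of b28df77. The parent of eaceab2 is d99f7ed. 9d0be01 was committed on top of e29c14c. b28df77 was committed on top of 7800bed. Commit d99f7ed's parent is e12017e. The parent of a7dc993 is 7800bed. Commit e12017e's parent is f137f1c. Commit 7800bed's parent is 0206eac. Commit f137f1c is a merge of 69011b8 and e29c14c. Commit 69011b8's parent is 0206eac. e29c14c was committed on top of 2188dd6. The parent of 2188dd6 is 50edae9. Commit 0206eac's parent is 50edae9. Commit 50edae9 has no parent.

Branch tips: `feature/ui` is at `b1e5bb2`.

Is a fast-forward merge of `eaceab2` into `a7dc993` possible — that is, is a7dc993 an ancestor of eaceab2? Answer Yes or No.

A fast-forward from a7dc993 to eaceab2 is possible iff a7dc993 is an ancestor of eaceab2.
Ancestors of eaceab2: {0206eac, 2188dd6, 50edae9, 69011b8, d99f7ed, e12017e, e29c14c, eaceab2, f137f1c}.
a7dc993 is not among them, so fast-forward is not possible.

No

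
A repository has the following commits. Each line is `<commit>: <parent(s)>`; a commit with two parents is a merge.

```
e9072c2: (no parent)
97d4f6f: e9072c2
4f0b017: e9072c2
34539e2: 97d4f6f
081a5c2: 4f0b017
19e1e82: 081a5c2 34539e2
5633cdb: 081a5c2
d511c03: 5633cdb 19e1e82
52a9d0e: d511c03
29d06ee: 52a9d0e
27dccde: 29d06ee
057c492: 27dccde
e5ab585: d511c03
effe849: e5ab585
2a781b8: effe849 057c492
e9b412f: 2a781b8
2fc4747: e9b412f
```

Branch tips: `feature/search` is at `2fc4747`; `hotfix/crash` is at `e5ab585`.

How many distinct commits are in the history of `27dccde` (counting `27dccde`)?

11

Walking parent pointers from 27dccde: reachable set = {081a5c2, 19e1e82, 27dccde, 29d06ee, 34539e2, 4f0b017, 52a9d0e, 5633cdb, 97d4f6f, d511c03, e9072c2}.
That is 11 commits.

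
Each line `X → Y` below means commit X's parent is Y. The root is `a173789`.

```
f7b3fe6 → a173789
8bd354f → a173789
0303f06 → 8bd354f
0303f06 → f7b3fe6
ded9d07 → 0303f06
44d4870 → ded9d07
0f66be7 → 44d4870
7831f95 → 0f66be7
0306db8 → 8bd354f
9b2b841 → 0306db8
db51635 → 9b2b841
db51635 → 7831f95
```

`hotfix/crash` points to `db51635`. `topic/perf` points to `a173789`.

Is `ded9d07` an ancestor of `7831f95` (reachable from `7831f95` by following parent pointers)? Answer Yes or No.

Yes

Ancestors of 7831f95 (commits reachable by following parents): {0303f06, 0f66be7, 44d4870, 7831f95, 8bd354f, a173789, ded9d07, f7b3fe6}.
ded9d07 is in that set, so it is an ancestor of 7831f95.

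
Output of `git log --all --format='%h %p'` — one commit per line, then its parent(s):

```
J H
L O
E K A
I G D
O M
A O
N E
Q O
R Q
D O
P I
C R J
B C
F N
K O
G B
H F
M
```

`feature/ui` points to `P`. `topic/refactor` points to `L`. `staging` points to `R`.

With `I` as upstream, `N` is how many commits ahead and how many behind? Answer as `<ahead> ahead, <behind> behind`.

Reachable from N: {A, E, K, M, N, O}.
Reachable from I: {A, B, C, D, E, F, G, H, I, J, K, M, N, O, Q, R}.
Only in N's history (ahead): {} — 0.
Only in I's history (behind): {B, C, D, F, G, H, I, J, Q, R} — 10.

0 ahead, 10 behind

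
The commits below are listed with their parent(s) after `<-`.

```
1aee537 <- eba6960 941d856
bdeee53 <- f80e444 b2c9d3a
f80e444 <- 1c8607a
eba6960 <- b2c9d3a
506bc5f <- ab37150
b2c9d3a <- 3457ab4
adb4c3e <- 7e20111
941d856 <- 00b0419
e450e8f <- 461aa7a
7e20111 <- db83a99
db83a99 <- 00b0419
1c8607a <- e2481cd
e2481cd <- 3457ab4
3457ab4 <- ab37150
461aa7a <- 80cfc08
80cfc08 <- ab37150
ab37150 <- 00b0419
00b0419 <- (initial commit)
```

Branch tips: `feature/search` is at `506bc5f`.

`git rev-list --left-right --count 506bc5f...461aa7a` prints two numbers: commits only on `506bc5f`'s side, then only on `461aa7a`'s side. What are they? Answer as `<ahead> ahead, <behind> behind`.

Reachable from 506bc5f: {00b0419, 506bc5f, ab37150}.
Reachable from 461aa7a: {00b0419, 461aa7a, 80cfc08, ab37150}.
Only in 506bc5f's history (ahead): {506bc5f} — 1.
Only in 461aa7a's history (behind): {461aa7a, 80cfc08} — 2.

1 ahead, 2 behind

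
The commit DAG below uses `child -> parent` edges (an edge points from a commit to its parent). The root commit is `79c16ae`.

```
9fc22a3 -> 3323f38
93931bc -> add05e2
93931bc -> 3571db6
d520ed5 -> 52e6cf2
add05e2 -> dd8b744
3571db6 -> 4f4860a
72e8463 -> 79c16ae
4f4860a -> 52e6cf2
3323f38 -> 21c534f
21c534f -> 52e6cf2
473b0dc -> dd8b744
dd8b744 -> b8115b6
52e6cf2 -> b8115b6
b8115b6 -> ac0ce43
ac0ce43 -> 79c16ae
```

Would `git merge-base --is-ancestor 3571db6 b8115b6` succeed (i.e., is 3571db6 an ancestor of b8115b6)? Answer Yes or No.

Ancestors of b8115b6: {79c16ae, ac0ce43, b8115b6}.
3571db6 is not in that set, so it is not an ancestor of b8115b6.

No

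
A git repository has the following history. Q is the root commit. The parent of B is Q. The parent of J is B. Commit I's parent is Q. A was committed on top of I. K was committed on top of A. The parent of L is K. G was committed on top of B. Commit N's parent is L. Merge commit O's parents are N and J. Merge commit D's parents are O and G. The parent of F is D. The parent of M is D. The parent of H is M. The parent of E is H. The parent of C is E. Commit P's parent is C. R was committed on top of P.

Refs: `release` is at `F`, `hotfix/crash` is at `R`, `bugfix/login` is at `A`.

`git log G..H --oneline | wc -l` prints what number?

Reachable from H: {A, B, D, G, H, I, J, K, L, M, N, O, Q}.
Reachable from G: {B, G, Q}.
In H's history but not G's: {A, D, H, I, J, K, L, M, N, O} — 10 commits.

10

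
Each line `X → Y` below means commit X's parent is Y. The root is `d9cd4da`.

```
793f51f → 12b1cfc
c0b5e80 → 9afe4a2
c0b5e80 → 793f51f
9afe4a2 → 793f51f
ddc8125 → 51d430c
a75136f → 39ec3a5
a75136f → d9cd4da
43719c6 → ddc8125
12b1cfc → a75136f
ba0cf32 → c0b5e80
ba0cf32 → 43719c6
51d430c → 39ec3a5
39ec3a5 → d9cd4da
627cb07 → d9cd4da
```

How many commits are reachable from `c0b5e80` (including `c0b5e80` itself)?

Walking parent pointers from c0b5e80: reachable set = {12b1cfc, 39ec3a5, 793f51f, 9afe4a2, a75136f, c0b5e80, d9cd4da}.
That is 7 commits.

7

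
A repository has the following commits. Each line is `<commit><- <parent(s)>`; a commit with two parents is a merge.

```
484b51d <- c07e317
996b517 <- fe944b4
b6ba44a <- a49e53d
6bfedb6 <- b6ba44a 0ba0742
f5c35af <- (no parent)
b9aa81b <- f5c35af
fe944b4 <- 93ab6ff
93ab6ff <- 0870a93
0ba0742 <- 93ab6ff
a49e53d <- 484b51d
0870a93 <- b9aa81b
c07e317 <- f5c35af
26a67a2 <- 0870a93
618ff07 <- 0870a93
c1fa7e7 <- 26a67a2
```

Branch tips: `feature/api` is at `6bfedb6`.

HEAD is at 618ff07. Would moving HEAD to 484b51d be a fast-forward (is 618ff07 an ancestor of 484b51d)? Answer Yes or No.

A fast-forward from 618ff07 to 484b51d is possible iff 618ff07 is an ancestor of 484b51d.
Ancestors of 484b51d: {484b51d, c07e317, f5c35af}.
618ff07 is not among them, so fast-forward is not possible.

No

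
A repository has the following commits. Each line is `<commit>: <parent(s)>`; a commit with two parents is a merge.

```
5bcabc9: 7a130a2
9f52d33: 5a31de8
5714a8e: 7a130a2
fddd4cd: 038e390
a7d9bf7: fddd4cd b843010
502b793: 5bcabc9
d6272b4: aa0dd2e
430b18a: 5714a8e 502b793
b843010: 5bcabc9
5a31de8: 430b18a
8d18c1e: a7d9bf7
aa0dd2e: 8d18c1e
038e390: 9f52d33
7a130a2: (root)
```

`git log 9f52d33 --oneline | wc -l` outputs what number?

Walking parent pointers from 9f52d33: reachable set = {430b18a, 502b793, 5714a8e, 5a31de8, 5bcabc9, 7a130a2, 9f52d33}.
That is 7 commits.

7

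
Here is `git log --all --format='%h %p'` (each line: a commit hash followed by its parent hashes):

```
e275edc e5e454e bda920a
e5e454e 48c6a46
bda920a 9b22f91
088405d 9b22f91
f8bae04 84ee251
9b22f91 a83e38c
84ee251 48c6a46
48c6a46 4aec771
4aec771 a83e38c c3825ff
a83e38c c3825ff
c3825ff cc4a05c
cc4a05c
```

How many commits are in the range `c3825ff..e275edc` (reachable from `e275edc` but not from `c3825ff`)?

7

Reachable from e275edc: {48c6a46, 4aec771, 9b22f91, a83e38c, bda920a, c3825ff, cc4a05c, e275edc, e5e454e}.
Reachable from c3825ff: {c3825ff, cc4a05c}.
In e275edc's history but not c3825ff's: {48c6a46, 4aec771, 9b22f91, a83e38c, bda920a, e275edc, e5e454e} — 7 commits.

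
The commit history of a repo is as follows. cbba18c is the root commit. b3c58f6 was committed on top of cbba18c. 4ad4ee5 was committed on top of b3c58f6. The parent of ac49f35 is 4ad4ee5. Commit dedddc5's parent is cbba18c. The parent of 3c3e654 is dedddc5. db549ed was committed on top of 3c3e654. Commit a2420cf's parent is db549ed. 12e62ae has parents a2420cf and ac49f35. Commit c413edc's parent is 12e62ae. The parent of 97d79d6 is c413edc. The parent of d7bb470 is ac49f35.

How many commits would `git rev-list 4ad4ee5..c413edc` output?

7

Reachable from c413edc: {12e62ae, 3c3e654, 4ad4ee5, a2420cf, ac49f35, b3c58f6, c413edc, cbba18c, db549ed, dedddc5}.
Reachable from 4ad4ee5: {4ad4ee5, b3c58f6, cbba18c}.
In c413edc's history but not 4ad4ee5's: {12e62ae, 3c3e654, a2420cf, ac49f35, c413edc, db549ed, dedddc5} — 7 commits.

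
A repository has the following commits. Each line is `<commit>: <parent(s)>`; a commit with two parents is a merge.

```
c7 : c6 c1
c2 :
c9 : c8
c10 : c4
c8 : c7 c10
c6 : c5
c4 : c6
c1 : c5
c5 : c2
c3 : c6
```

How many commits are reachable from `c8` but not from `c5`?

6

Reachable from c8: {c1, c10, c2, c4, c5, c6, c7, c8}.
Reachable from c5: {c2, c5}.
In c8's history but not c5's: {c1, c10, c4, c6, c7, c8} — 6 commits.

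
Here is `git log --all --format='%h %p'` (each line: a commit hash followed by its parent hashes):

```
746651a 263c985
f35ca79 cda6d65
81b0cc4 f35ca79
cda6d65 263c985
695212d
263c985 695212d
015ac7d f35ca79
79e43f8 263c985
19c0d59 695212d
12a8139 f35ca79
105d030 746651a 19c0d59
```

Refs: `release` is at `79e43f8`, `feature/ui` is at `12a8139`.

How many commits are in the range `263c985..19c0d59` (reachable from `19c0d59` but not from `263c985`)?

1

Reachable from 19c0d59: {19c0d59, 695212d}.
Reachable from 263c985: {263c985, 695212d}.
In 19c0d59's history but not 263c985's: {19c0d59} — 1 commit.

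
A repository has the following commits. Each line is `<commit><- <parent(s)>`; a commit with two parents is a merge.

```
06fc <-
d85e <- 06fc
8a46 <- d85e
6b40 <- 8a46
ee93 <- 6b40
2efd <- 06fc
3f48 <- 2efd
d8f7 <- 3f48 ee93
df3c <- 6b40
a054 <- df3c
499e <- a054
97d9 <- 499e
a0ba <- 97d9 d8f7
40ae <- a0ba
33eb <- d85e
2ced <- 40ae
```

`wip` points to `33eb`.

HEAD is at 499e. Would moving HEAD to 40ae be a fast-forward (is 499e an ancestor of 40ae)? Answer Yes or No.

A fast-forward from 499e to 40ae is possible iff 499e is an ancestor of 40ae.
Ancestors of 40ae: {06fc, 2efd, 3f48, 40ae, 499e, 6b40, 8a46, 97d9, a054, a0ba, d85e, d8f7, df3c, ee93}.
499e is among them, so fast-forward is possible.

Yes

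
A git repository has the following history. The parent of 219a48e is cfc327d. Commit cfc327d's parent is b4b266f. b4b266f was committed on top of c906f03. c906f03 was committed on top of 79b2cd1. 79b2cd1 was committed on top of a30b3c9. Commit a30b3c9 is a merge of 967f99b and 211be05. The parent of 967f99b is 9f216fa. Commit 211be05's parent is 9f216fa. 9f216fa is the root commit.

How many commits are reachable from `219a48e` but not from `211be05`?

Reachable from 219a48e: {211be05, 219a48e, 79b2cd1, 967f99b, 9f216fa, a30b3c9, b4b266f, c906f03, cfc327d}.
Reachable from 211be05: {211be05, 9f216fa}.
In 219a48e's history but not 211be05's: {219a48e, 79b2cd1, 967f99b, a30b3c9, b4b266f, c906f03, cfc327d} — 7 commits.

7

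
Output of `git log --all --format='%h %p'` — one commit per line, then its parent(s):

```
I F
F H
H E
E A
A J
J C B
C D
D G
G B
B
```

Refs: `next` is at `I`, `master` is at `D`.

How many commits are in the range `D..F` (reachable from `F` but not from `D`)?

Reachable from F: {A, B, C, D, E, F, G, H, J}.
Reachable from D: {B, D, G}.
In F's history but not D's: {A, C, E, F, H, J} — 6 commits.

6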